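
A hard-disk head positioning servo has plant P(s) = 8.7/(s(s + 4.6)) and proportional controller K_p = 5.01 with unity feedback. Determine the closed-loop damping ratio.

ζ = 0.348

The closed-loop denominator is s(s+4.6) + 5.01·8.7 = s² + 4.6s + 43.59.
Matching s² + 2ζω_n s + ω_n²: ω_n = √43.59 = 6.602 rad/s and 2ζω_n = 4.6, so ζ = 4.6/(2·6.602) = 0.348.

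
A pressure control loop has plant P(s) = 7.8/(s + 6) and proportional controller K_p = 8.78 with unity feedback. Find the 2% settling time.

T_s ≈ 0.0537 s

Closed-loop transfer function: T(s) = K_p·P(s)/(1 + K_p·P(s)) = 68.48/(s + 6 + 68.48) = 68.48/(s + 74.48).
Time constant τ = 1/74.48 = 0.01343 s, so the 2% settling time is about 4τ = 0.0537 s.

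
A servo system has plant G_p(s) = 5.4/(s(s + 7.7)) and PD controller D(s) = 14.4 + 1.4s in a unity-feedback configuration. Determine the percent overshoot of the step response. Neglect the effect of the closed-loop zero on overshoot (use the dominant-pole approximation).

0.442%

Forward path: (14.4 + 1.4s)·5.4/(s(s+7.7)). The closed-loop characteristic equation is s² + (7.7 + 5.4·1.4)s + 5.4·14.4 = 0.
That is s² + 15.26s + 77.76 = 0, so ω_n = 8.818 rad/s and ζ = 15.26/(2·8.818) = 0.8653.
%OS = 100·exp(−πζ/√(1−ζ²)) = 0.442%.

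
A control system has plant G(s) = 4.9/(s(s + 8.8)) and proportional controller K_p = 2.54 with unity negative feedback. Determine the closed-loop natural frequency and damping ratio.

ω_n = 3.53 rad/s, ζ = 1.25

With unity feedback the closed-loop characteristic equation is s² + 8.8s + 2.54·4.9 = s² + 8.8s + 12.45 = 0.
So ω_n² = 12.45 ⇒ ω_n = 3.528 rad/s, and ζ = 8.8/(2ω_n) = 1.25.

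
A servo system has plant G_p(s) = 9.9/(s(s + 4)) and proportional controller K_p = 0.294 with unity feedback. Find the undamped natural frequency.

With unity feedback the closed-loop characteristic equation is s² + 4s + 0.294·9.9 = s² + 4s + 2.911 = 0.
Matching s² + 2ζω_n s + ω_n²: ω_n = √2.911 = 1.706 rad/s and 2ζω_n = 4, so ζ = 4/(2·1.706) = 1.17.

ω_n = 1.71 rad/s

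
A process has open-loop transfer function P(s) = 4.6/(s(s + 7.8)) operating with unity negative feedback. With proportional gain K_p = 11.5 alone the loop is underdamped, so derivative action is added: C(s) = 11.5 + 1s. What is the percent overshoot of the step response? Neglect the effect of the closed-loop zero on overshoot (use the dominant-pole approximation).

Forward path: (11.5 + 1s)·4.6/(s(s+7.8)). The closed-loop characteristic equation is s² + (7.8 + 4.6·1)s + 4.6·11.5 = 0.
That is s² + 12.4s + 52.9 = 0, so ω_n = 7.273 rad/s and ζ = 12.4/(2·7.273) = 0.8524.
%OS = 100·exp(−πζ/√(1−ζ²)) = 0.596%.

0.596%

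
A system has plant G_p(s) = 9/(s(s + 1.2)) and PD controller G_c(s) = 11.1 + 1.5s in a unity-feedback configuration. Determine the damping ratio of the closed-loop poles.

Forward path: (11.1 + 1.5s)·9/(s(s+1.2)). The closed-loop characteristic equation is s² + (1.2 + 9·1.5)s + 9·11.1 = 0.
That is s² + 14.7s + 99.9 = 0, so ω_n = 9.995 rad/s and ζ = 14.7/(2·9.995) = 0.7354.

ζ = 0.735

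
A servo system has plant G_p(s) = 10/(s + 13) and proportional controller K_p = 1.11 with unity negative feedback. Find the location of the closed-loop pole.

s = -24.1

Closed-loop transfer function: T(s) = K_p·G_p(s)/(1 + K_p·G_p(s)) = 11.1/(s + 13 + 11.1) = 11.1/(s + 24.1).
The closed-loop pole is at s = −24.1.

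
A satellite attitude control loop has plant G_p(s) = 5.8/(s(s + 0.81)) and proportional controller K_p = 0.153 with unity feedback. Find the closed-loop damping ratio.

The closed-loop denominator is s(s+0.81) + 0.153·5.8 = s² + 0.81s + 0.8874.
Matching s² + 2ζω_n s + ω_n²: ω_n = √0.8874 = 0.942 rad/s and 2ζω_n = 0.81, so ζ = 0.81/(2·0.942) = 0.43.

ζ = 0.43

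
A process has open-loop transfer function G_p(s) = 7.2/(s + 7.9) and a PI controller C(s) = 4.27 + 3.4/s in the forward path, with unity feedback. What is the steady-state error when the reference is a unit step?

The open loop C(s)G_p(s) has a pole at the origin (type 1), so the static position error constant is infinite and e_ss = 1/(1+∞) = 0.

0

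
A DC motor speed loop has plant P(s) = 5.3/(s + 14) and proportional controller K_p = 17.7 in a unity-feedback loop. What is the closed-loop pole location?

Closed-loop transfer function: T(s) = K_p·P(s)/(1 + K_p·P(s)) = 93.81/(s + 14 + 93.81) = 93.81/(s + 107.8).
The closed-loop pole is at s = −107.8.

s = -107.8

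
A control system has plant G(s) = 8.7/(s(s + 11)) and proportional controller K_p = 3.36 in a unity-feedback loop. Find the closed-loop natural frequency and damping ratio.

ω_n = 5.41 rad/s, ζ = 1.02

The closed-loop denominator is s(s+11) + 3.36·8.7 = s² + 11s + 29.23.
Matching s² + 2ζω_n s + ω_n²: ω_n = √29.23 = 5.407 rad/s and 2ζω_n = 11, so ζ = 11/(2·5.407) = 1.02.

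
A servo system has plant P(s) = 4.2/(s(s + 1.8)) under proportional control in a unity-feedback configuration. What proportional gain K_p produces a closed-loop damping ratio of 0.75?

K_p = 0.343

Closed-loop characteristic equation: s² + 1.8s + K_p·4.2 = 0.
So ω_n = √(4.2K_p) and 2ζω_n = 1.8, giving ζ = 1.8/(2√(4.2K_p)).
Setting ζ = 0.75: √(4.2K_p) = 1.8/(2·0.75) = 1.2, so K_p = 1.44/4.2 = 0.343.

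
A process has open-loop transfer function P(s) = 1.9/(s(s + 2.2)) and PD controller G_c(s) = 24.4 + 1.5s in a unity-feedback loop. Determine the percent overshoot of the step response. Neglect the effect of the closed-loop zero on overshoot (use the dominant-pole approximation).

28.5%

Forward path: (24.4 + 1.5s)·1.9/(s(s+2.2)). The closed-loop characteristic equation is s² + (2.2 + 1.9·1.5)s + 1.9·24.4 = 0.
That is s² + 5.05s + 46.36 = 0, so ω_n = 6.809 rad/s and ζ = 5.05/(2·6.809) = 0.3708.
%OS = 100·exp(−πζ/√(1−ζ²)) = 28.5%.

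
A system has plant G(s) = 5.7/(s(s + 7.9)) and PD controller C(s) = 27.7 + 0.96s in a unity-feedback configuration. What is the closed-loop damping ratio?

Forward path: (27.7 + 0.96s)·5.7/(s(s+7.9)). The closed-loop characteristic equation is s² + (7.9 + 5.7·0.96)s + 5.7·27.7 = 0.
That is s² + 13.37s + 157.9 = 0, so ω_n = 12.57 rad/s and ζ = 13.37/(2·12.57) = 0.5321.

ζ = 0.532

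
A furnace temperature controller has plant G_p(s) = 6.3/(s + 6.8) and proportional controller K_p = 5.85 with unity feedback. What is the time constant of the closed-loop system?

Closed-loop transfer function: T(s) = K_p·G_p(s)/(1 + K_p·G_p(s)) = 36.85/(s + 6.8 + 36.85) = 36.85/(s + 43.65).
Time constant τ = 1/43.65 = 0.0229 s.

τ = 0.0229 s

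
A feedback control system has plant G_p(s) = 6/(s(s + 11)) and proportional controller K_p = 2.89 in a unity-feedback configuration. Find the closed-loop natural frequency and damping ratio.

ω_n = 4.16 rad/s, ζ = 1.32

The closed-loop denominator is s(s+11) + 2.89·6 = s² + 11s + 17.34.
So ω_n² = 17.34 ⇒ ω_n = 4.164 rad/s, and ζ = 11/(2ω_n) = 1.32.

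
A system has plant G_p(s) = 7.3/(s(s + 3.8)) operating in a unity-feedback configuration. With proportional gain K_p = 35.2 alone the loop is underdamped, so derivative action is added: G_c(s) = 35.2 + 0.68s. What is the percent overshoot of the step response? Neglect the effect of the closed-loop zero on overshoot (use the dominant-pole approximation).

41%

Forward path: (35.2 + 0.68s)·7.3/(s(s+3.8)). The closed-loop characteristic equation is s² + (3.8 + 7.3·0.68)s + 7.3·35.2 = 0.
That is s² + 8.764s + 257 = 0, so ω_n = 16.03 rad/s and ζ = 8.764/(2·16.03) = 0.2734.
%OS = 100·exp(−πζ/√(1−ζ²)) = 41%.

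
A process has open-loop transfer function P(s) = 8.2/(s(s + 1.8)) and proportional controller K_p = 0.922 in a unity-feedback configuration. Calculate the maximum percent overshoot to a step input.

Closed-loop characteristic equation: s² + 1.8s + 7.56 = 0, so ω_n = 2.75 rad/s and ζ = 1.8/(2·2.75) = 0.3273.
%OS = 100·exp(−πζ/√(1−ζ²)) = 100·exp(−π·0.3273/√0.8929) = 33.7%.

33.7%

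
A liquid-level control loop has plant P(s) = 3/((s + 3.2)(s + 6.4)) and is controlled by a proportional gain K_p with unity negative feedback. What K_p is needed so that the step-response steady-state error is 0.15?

For a type-0 loop with proportional control, e_ss = 1/(1 + K_p·P(0)).
P(0) = 0.1465. Require 1/(1 + K_p·0.1465) = 0.15, so 1 + 0.1465·K_p = 6.667.
K_p = (6.667 − 1)/0.1465 = 38.7.

K_p = 38.7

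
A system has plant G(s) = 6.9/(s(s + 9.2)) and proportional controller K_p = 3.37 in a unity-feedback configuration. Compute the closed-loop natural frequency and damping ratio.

ω_n = 4.82 rad/s, ζ = 0.954

1 + K_p·G(s) = 0 gives s² + 9.2s + 23.25 = 0.
Matching s² + 2ζω_n s + ω_n²: ω_n = √23.25 = 4.822 rad/s and 2ζω_n = 9.2, so ζ = 9.2/(2·4.822) = 0.954.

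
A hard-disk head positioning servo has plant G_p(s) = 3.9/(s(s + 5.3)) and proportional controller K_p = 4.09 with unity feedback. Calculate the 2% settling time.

T_s ≈ 1.51 s

From 1 + K_pG_p(s) = 0: s² + 5.3s + 15.95 = 0 ⇒ ω_n = 3.994, ζ = 0.6635.
2% settling time T_s ≈ 4/(ζω_n) = 4/2.65 = 1.51 s.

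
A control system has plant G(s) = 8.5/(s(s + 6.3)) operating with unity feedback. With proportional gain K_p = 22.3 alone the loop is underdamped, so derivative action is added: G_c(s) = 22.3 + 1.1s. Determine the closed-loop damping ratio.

Forward path: (22.3 + 1.1s)·8.5/(s(s+6.3)). The closed-loop characteristic equation is s² + (6.3 + 8.5·1.1)s + 8.5·22.3 = 0.
That is s² + 15.65s + 189.6 = 0, so ω_n = 13.77 rad/s and ζ = 15.65/(2·13.77) = 0.5684.

ζ = 0.568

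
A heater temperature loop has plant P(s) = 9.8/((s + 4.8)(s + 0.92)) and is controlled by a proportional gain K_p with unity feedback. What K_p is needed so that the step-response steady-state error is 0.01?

K_p = 44.6

Steady-state error for a unit step on this type-0 loop is 1/(1 + K_p·P(0)).
P(0) = 2.219. Require 1/(1 + K_p·2.219) = 0.01, so 1 + 2.219·K_p = 100.
K_p = (100 − 1)/2.219 = 44.6.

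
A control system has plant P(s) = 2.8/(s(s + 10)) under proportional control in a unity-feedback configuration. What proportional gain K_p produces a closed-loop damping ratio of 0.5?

Closed-loop characteristic equation: s² + 10s + K_p·2.8 = 0.
So ω_n = √(2.8K_p) and 2ζω_n = 10, giving ζ = 10/(2√(2.8K_p)).
Setting ζ = 0.5: √(2.8K_p) = 10/(2·0.5) = 10, so K_p = 100/2.8 = 35.7.

K_p = 35.7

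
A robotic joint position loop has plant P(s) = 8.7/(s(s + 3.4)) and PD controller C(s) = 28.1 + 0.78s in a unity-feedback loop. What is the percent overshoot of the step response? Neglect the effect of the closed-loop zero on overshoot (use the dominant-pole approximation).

Forward path: (28.1 + 0.78s)·8.7/(s(s+3.4)). The closed-loop characteristic equation is s² + (3.4 + 8.7·0.78)s + 8.7·28.1 = 0.
That is s² + 10.19s + 244.5 = 0, so ω_n = 15.64 rad/s and ζ = 10.19/(2·15.64) = 0.3257.
%OS = 100·exp(−πζ/√(1−ζ²)) = 33.9%.

33.9%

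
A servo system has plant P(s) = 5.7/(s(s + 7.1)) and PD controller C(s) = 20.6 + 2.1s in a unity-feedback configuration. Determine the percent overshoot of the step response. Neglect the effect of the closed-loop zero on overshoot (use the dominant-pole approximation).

Forward path: (20.6 + 2.1s)·5.7/(s(s+7.1)). The closed-loop characteristic equation is s² + (7.1 + 5.7·2.1)s + 5.7·20.6 = 0.
That is s² + 19.07s + 117.4 = 0, so ω_n = 10.84 rad/s and ζ = 19.07/(2·10.84) = 0.8799.
%OS = 100·exp(−πζ/√(1−ζ²)) = 0.297%.

0.297%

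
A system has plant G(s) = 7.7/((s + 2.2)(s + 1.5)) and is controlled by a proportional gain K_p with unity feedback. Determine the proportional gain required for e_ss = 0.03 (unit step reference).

For a type-0 loop with proportional control, e_ss = 1/(1 + K_p·G(0)).
G(0) = 2.333. Require 1/(1 + K_p·2.333) = 0.03, so 1 + 2.333·K_p = 33.33.
K_p = (33.33 − 1)/2.333 = 13.9.

K_p = 13.9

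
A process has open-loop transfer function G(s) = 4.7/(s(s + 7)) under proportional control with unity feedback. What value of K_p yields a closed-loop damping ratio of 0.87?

K_p = 3.44

Closed-loop characteristic equation: s² + 7s + K_p·4.7 = 0.
So ω_n = √(4.7K_p) and 2ζω_n = 7, giving ζ = 7/(2√(4.7K_p)).
Setting ζ = 0.87: √(4.7K_p) = 7/(2·0.87) = 4.023, so K_p = 16.18/4.7 = 3.44.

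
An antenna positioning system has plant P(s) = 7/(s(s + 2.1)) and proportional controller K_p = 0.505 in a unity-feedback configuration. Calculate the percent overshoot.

12.1%

From 1 + K_pP(s) = 0: s² + 2.1s + 3.535 = 0 ⇒ ω_n = 1.88, ζ = 0.5585.
%OS = 100·exp(−πζ/√(1−ζ²)) = 100·exp(−π·0.5585/√0.6881) = 12.1%.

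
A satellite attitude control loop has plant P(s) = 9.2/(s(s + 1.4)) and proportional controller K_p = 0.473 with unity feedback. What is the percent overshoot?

The closed-loop denominator s² + 1.4s + 4.352 gives ω_n = √4.352 = 2.086 and ζ = 1.4/(2ω_n) = 0.3356.
%OS = 100·exp(−πζ/√(1−ζ²)) = 100·exp(−π·0.3356/√0.8874) = 32.7%.

32.7%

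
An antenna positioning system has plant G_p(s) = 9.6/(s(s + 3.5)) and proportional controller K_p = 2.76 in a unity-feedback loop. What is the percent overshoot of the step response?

Closed-loop characteristic equation: s² + 3.5s + 26.5 = 0, so ω_n = 5.147 rad/s and ζ = 3.5/(2·5.147) = 0.34.
%OS = 100·exp(−πζ/√(1−ζ²)) = 100·exp(−π·0.34/√0.8844) = 32.1%.

32.1%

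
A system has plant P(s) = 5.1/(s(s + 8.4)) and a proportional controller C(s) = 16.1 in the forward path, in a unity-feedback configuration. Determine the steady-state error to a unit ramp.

0.102

The loop has one pole at the origin (type 1). Velocity error constant K_v = lim_{s→0} s·C(s)P(s) = 16.1·5.1/8.4 = 9.775.
Steady-state error to a unit ramp: e_ss = 1/K_v = 0.102.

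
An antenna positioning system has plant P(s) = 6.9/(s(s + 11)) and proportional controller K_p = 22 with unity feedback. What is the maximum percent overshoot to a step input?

From 1 + K_pP(s) = 0: s² + 11s + 151.8 = 0 ⇒ ω_n = 12.32, ζ = 0.4464.
%OS = 100·exp(−πζ/√(1−ζ²)) = 100·exp(−π·0.4464/√0.8007) = 20.9%.

20.9%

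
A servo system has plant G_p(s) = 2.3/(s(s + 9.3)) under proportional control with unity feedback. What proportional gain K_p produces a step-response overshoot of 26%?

K_p = 60.5

From %OS = 100·exp(−πζ/√(1−ζ²)) = 26%, ζ = −ln(0.26)/√(π²+ln²(0.26)) = 0.3941.
Characteristic equation s² + 9.3s + 2.3K_p = 0 gives ζ = 9.3/(2√(2.3K_p)).
Setting ζ = 0.3941: √(2.3K_p) = 9.3/(2·0.3941) = 11.8, so K_p = 139.2/2.3 = 60.5.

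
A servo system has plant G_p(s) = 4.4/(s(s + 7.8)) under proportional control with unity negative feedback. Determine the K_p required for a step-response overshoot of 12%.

K_p = 11

From %OS = 100·exp(−πζ/√(1−ζ²)) = 12%, ζ = −ln(0.12)/√(π²+ln²(0.12)) = 0.5594.
Characteristic equation s² + 7.8s + 4.4K_p = 0 gives ζ = 7.8/(2√(4.4K_p)).
Setting ζ = 0.5594: √(4.4K_p) = 7.8/(2·0.5594) = 6.972, so K_p = 48.6/4.4 = 11.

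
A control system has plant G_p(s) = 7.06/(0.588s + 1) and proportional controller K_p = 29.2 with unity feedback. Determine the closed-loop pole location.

Closed loop: T(s) = K_p·G_p/(1+K_p·G_p) = 206.2/(0.588s + 1 + 206.2), with pole at s = −(1 + 206.2)/0.588 = −352.3.

s = -352.3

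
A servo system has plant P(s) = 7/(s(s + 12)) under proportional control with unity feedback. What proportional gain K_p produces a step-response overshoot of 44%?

From %OS = 100·exp(−πζ/√(1−ζ²)) = 44%, ζ = −ln(0.44)/√(π²+ln²(0.44)) = 0.2528.
Characteristic equation s² + 12s + 7K_p = 0 gives ζ = 12/(2√(7K_p)).
Setting ζ = 0.2528: √(7K_p) = 12/(2·0.2528) = 23.73, so K_p = 563.2/7 = 80.5.

K_p = 80.5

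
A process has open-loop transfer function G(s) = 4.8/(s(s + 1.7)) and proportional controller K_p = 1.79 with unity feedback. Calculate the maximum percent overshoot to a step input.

38.6%

From 1 + K_pG(s) = 0: s² + 1.7s + 8.592 = 0 ⇒ ω_n = 2.931, ζ = 0.29.
%OS = 100·exp(−πζ/√(1−ζ²)) = 100·exp(−π·0.29/√0.9159) = 38.6%.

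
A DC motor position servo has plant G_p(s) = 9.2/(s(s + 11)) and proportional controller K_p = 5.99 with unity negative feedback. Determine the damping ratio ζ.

ζ = 0.741

The closed-loop denominator is s(s+11) + 5.99·9.2 = s² + 11s + 55.11.
Matching s² + 2ζω_n s + ω_n²: ω_n = √55.11 = 7.423 rad/s and 2ζω_n = 11, so ζ = 11/(2·7.423) = 0.741.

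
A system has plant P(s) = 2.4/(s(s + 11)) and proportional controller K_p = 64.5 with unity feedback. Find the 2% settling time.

Closed-loop characteristic equation: s² + 11s + 154.8 = 0, so ω_n = 12.44 rad/s and ζ = 11/(2·12.44) = 0.4421.
2% settling time T_s ≈ 4/(ζω_n) = 4/5.5 = 0.727 s.

T_s ≈ 0.727 s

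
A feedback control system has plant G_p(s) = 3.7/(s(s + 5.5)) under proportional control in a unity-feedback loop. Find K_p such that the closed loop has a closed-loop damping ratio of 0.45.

K_p = 10.1

Closed-loop characteristic equation: s² + 5.5s + K_p·3.7 = 0.
So ω_n = √(3.7K_p) and 2ζω_n = 5.5, giving ζ = 5.5/(2√(3.7K_p)).
Setting ζ = 0.45: √(3.7K_p) = 5.5/(2·0.45) = 6.111, so K_p = 37.35/3.7 = 10.1.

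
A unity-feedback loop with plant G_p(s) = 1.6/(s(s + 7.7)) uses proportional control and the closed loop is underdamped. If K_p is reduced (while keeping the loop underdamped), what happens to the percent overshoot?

decrease

ζ = 7.7/(2√(1.6K_p)) rises as K_p falls; higher damping means less overshoot.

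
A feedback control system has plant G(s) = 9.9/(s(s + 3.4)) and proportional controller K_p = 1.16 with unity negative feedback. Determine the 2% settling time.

From 1 + K_pG(s) = 0: s² + 3.4s + 11.48 = 0 ⇒ ω_n = 3.389, ζ = 0.5017.
2% settling time T_s ≈ 4/(ζω_n) = 4/1.7 = 2.35 s.

T_s ≈ 2.35 s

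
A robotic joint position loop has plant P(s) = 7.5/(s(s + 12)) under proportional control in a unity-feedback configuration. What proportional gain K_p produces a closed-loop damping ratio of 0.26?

K_p = 71

Closed-loop characteristic equation: s² + 12s + K_p·7.5 = 0.
So ω_n = √(7.5K_p) and 2ζω_n = 12, giving ζ = 12/(2√(7.5K_p)).
Setting ζ = 0.26: √(7.5K_p) = 12/(2·0.26) = 23.08, so K_p = 532.5/7.5 = 71.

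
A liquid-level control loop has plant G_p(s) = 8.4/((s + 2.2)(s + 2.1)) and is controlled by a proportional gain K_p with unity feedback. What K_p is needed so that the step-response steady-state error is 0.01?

The loop is type 0, so e_ss(step) = 1/(1 + K_pos) with K_pos = K_p·G_p(0).
G_p(0) = 1.818. Require 1/(1 + K_p·1.818) = 0.01, so 1 + 1.818·K_p = 100.
K_p = (100 − 1)/1.818 = 54.5.

K_p = 54.5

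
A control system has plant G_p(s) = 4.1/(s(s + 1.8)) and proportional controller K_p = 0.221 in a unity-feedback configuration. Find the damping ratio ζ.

With unity feedback the closed-loop characteristic equation is s² + 1.8s + 0.221·4.1 = s² + 1.8s + 0.9061 = 0.
Matching s² + 2ζω_n s + ω_n²: ω_n = √0.9061 = 0.9519 rad/s and 2ζω_n = 1.8, so ζ = 1.8/(2·0.9519) = 0.945.

ζ = 0.945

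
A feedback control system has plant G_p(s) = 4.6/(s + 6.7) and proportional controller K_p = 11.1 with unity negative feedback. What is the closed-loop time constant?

τ = 0.0173 s

Closed-loop transfer function: T(s) = K_p·G_p(s)/(1 + K_p·G_p(s)) = 51.06/(s + 6.7 + 51.06) = 51.06/(s + 57.76).
Time constant τ = 1/57.76 = 0.0173 s.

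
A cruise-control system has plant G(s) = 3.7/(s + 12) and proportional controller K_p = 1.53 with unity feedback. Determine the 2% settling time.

T_s ≈ 0.226 s

Closed-loop transfer function: T(s) = K_p·G(s)/(1 + K_p·G(s)) = 5.661/(s + 12 + 5.661) = 5.661/(s + 17.66).
Time constant τ = 1/17.66 = 0.05662 s, so the 2% settling time is about 4τ = 0.226 s.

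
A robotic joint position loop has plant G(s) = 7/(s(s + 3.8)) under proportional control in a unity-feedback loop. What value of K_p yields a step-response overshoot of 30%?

From %OS = 100·exp(−πζ/√(1−ζ²)) = 30%, ζ = −ln(0.3)/√(π²+ln²(0.3)) = 0.3579.
Characteristic equation s² + 3.8s + 7K_p = 0 gives ζ = 3.8/(2√(7K_p)).
Setting ζ = 0.3579: √(7K_p) = 3.8/(2·0.3579) = 5.309, so K_p = 28.19/7 = 4.03.

K_p = 4.03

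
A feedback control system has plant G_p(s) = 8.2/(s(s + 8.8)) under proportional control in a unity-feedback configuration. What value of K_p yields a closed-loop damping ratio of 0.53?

K_p = 8.41

Closed-loop characteristic equation: s² + 8.8s + K_p·8.2 = 0.
So ω_n = √(8.2K_p) and 2ζω_n = 8.8, giving ζ = 8.8/(2√(8.2K_p)).
Setting ζ = 0.53: √(8.2K_p) = 8.8/(2·0.53) = 8.302, so K_p = 68.92/8.2 = 8.41.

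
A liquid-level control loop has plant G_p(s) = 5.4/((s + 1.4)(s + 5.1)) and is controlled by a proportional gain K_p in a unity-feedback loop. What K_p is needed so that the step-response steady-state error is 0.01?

Steady-state error for a unit step on this type-0 loop is 1/(1 + K_p·G_p(0)).
G_p(0) = 0.7563. Require 1/(1 + K_p·0.7563) = 0.01, so 1 + 0.7563·K_p = 100.
K_p = (100 − 1)/0.7563 = 131.

K_p = 131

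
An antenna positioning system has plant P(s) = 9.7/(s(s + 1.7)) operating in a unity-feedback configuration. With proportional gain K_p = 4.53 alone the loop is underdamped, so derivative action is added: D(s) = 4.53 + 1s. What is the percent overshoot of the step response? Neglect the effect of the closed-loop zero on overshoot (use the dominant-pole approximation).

0.503%

Forward path: (4.53 + 1s)·9.7/(s(s+1.7)). The closed-loop characteristic equation is s² + (1.7 + 9.7·1)s + 9.7·4.53 = 0.
That is s² + 11.4s + 43.94 = 0, so ω_n = 6.629 rad/s and ζ = 11.4/(2·6.629) = 0.8599.
%OS = 100·exp(−πζ/√(1−ζ²)) = 0.503%.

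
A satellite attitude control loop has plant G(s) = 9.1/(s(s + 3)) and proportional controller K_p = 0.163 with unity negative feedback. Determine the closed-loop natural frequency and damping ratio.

ω_n = 1.22 rad/s, ζ = 1.23

The closed-loop denominator is s(s+3) + 0.163·9.1 = s² + 3s + 1.483.
Matching s² + 2ζω_n s + ω_n²: ω_n = √1.483 = 1.218 rad/s and 2ζω_n = 3, so ζ = 3/(2·1.218) = 1.23.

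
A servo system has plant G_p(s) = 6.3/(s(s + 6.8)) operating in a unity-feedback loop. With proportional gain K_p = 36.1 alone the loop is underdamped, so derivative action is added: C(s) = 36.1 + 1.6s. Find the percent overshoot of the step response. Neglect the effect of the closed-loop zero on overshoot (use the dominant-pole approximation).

12%

Forward path: (36.1 + 1.6s)·6.3/(s(s+6.8)). The closed-loop characteristic equation is s² + (6.8 + 6.3·1.6)s + 6.3·36.1 = 0.
That is s² + 16.88s + 227.4 = 0, so ω_n = 15.08 rad/s and ζ = 16.88/(2·15.08) = 0.5597.
%OS = 100·exp(−πζ/√(1−ζ²)) = 12%.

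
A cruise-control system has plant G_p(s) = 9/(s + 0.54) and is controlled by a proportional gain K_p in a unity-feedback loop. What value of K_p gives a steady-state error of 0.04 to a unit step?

For a type-0 loop with proportional control, e_ss = 1/(1 + K_p·G_p(0)).
G_p(0) = 16.67. Require 1/(1 + K_p·16.67) = 0.04, so 1 + 16.67·K_p = 25.
K_p = (25 − 1)/16.67 = 1.44.

K_p = 1.44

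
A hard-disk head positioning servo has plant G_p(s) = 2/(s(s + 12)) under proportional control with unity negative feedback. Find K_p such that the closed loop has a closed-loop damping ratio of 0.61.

K_p = 48.4

Closed-loop characteristic equation: s² + 12s + K_p·2 = 0.
So ω_n = √(2K_p) and 2ζω_n = 12, giving ζ = 12/(2√(2K_p)).
Setting ζ = 0.61: √(2K_p) = 12/(2·0.61) = 9.836, so K_p = 96.75/2 = 48.4.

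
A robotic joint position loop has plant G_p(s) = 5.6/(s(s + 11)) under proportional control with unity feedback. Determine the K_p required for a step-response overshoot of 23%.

From %OS = 100·exp(−πζ/√(1−ζ²)) = 23%, ζ = −ln(0.23)/√(π²+ln²(0.23)) = 0.4237.
Characteristic equation s² + 11s + 5.6K_p = 0 gives ζ = 11/(2√(5.6K_p)).
Setting ζ = 0.4237: √(5.6K_p) = 11/(2·0.4237) = 12.98, so K_p = 168.5/5.6 = 30.1.

K_p = 30.1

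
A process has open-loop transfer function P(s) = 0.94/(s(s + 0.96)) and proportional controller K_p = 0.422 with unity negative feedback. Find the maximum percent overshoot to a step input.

2.48%

Closed-loop characteristic equation: s² + 0.96s + 0.3967 = 0, so ω_n = 0.6298 rad/s and ζ = 0.96/(2·0.6298) = 0.7621.
%OS = 100·exp(−πζ/√(1−ζ²)) = 100·exp(−π·0.7621/√0.4192) = 2.48%.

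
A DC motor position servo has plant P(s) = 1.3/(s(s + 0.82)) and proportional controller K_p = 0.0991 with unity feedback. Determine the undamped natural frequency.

ω_n = 0.359 rad/s

1 + K_p·P(s) = 0 gives s² + 0.82s + 0.1288 = 0.
So ω_n² = 0.1288 ⇒ ω_n = 0.3589 rad/s, and ζ = 0.82/(2ω_n) = 1.14.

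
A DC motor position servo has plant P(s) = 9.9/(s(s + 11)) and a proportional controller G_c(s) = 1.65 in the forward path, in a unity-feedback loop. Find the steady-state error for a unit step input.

0

The open loop G_c(s)P(s) has a pole at the origin (type 1), so the static position error constant is infinite and e_ss = 1/(1+∞) = 0.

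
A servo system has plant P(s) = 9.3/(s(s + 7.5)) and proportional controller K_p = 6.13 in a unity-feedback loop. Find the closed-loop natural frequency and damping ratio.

The closed-loop denominator is s(s+7.5) + 6.13·9.3 = s² + 7.5s + 57.01.
So ω_n² = 57.01 ⇒ ω_n = 7.55 rad/s, and ζ = 7.5/(2ω_n) = 0.497.

ω_n = 7.55 rad/s, ζ = 0.497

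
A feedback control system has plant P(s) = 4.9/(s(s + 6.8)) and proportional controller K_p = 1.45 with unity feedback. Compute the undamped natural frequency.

ω_n = 2.67 rad/s

1 + K_p·P(s) = 0 gives s² + 6.8s + 7.105 = 0.
So ω_n² = 7.105 ⇒ ω_n = 2.666 rad/s, and ζ = 6.8/(2ω_n) = 1.28.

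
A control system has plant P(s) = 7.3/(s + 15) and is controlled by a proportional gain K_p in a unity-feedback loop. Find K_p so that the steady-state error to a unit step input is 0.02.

K_p = 101

The loop is type 0, so e_ss(step) = 1/(1 + K_pos) with K_pos = K_p·P(0).
P(0) = 0.4867. Require 1/(1 + K_p·0.4867) = 0.02, so 1 + 0.4867·K_p = 50.
K_p = (50 − 1)/0.4867 = 101.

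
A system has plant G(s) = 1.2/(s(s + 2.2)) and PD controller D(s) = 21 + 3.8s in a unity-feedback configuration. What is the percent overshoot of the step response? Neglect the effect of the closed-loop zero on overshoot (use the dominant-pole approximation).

5.72%

Forward path: (21 + 3.8s)·1.2/(s(s+2.2)). The closed-loop characteristic equation is s² + (2.2 + 1.2·3.8)s + 1.2·21 = 0.
That is s² + 6.76s + 25.2 = 0, so ω_n = 5.02 rad/s and ζ = 6.76/(2·5.02) = 0.6733.
%OS = 100·exp(−πζ/√(1−ζ²)) = 5.72%.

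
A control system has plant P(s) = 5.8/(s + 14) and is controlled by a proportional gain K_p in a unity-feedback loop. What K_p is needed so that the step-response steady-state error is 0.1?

K_p = 21.7

The loop is type 0, so e_ss(step) = 1/(1 + K_pos) with K_pos = K_p·P(0).
P(0) = 0.4143. Require 1/(1 + K_p·0.4143) = 0.1, so 1 + 0.4143·K_p = 10.
K_p = (10 − 1)/0.4143 = 21.7.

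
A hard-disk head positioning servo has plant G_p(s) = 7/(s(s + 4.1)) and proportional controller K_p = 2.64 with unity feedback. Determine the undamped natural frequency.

The closed-loop denominator is s(s+4.1) + 2.64·7 = s² + 4.1s + 18.48.
Matching s² + 2ζω_n s + ω_n²: ω_n = √18.48 = 4.299 rad/s and 2ζω_n = 4.1, so ζ = 4.1/(2·4.299) = 0.477.

ω_n = 4.3 rad/s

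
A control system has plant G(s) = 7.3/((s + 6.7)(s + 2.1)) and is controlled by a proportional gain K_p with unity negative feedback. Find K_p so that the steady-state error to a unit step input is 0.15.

For a type-0 loop with proportional control, e_ss = 1/(1 + K_p·G(0)).
G(0) = 0.5188. Require 1/(1 + K_p·0.5188) = 0.15, so 1 + 0.5188·K_p = 6.667.
K_p = (6.667 − 1)/0.5188 = 10.9.

K_p = 10.9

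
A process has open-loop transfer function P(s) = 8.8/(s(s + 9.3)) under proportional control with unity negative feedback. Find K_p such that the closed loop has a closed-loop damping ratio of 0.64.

Closed-loop characteristic equation: s² + 9.3s + K_p·8.8 = 0.
So ω_n = √(8.8K_p) and 2ζω_n = 9.3, giving ζ = 9.3/(2√(8.8K_p)).
Setting ζ = 0.64: √(8.8K_p) = 9.3/(2·0.64) = 7.266, so K_p = 52.79/8.8 = 6.

K_p = 6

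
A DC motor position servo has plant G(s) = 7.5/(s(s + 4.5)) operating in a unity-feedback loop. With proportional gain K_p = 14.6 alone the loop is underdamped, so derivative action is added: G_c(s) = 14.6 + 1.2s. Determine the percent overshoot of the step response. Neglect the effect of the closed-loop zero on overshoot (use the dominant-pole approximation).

7.05%

Forward path: (14.6 + 1.2s)·7.5/(s(s+4.5)). The closed-loop characteristic equation is s² + (4.5 + 7.5·1.2)s + 7.5·14.6 = 0.
That is s² + 13.5s + 109.5 = 0, so ω_n = 10.46 rad/s and ζ = 13.5/(2·10.46) = 0.6451.
%OS = 100·exp(−πζ/√(1−ζ²)) = 7.05%.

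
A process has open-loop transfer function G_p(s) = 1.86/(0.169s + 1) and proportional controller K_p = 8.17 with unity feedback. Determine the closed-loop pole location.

s = -95.84

Closed loop: T(s) = K_p·G_p/(1+K_p·G_p) = 15.2/(0.169s + 1 + 15.2), with pole at s = −(1 + 15.2)/0.169 = −95.84.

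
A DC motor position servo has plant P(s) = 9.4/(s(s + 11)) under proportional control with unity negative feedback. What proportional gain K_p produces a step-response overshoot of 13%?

From %OS = 100·exp(−πζ/√(1−ζ²)) = 13%, ζ = −ln(0.13)/√(π²+ln²(0.13)) = 0.5446.
Characteristic equation s² + 11s + 9.4K_p = 0 gives ζ = 11/(2√(9.4K_p)).
Setting ζ = 0.5446: √(9.4K_p) = 11/(2·0.5446) = 10.1, so K_p = 102/9.4 = 10.8.

K_p = 10.8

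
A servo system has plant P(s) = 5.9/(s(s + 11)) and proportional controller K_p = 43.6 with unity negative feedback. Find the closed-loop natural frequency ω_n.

1 + K_p·P(s) = 0 gives s² + 11s + 257.2 = 0.
Matching s² + 2ζω_n s + ω_n²: ω_n = √257.2 = 16.04 rad/s and 2ζω_n = 11, so ζ = 11/(2·16.04) = 0.343.

ω_n = 16 rad/s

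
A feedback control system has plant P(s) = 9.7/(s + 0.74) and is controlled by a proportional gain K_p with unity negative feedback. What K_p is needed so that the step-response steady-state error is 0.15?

K_p = 0.432

The loop is type 0, so e_ss(step) = 1/(1 + K_pos) with K_pos = K_p·P(0).
P(0) = 13.11. Require 1/(1 + K_p·13.11) = 0.15, so 1 + 13.11·K_p = 6.667.
K_p = (6.667 − 1)/13.11 = 0.432.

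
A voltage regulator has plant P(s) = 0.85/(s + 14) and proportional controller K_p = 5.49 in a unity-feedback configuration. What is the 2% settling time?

Closed-loop transfer function: T(s) = K_p·P(s)/(1 + K_p·P(s)) = 4.667/(s + 14 + 4.667) = 4.667/(s + 18.67).
Time constant τ = 1/18.67 = 0.05357 s, so the 2% settling time is about 4τ = 0.214 s.

T_s ≈ 0.214 s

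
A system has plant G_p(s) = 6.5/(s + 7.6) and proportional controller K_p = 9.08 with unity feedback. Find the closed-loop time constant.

Closed-loop transfer function: T(s) = K_p·G_p(s)/(1 + K_p·G_p(s)) = 59.02/(s + 7.6 + 59.02) = 59.02/(s + 66.62).
Time constant τ = 1/66.62 = 0.015 s.

τ = 0.015 s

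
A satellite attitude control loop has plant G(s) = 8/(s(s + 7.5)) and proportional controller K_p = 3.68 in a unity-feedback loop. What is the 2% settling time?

T_s ≈ 1.07 s

From 1 + K_pG(s) = 0: s² + 7.5s + 29.44 = 0 ⇒ ω_n = 5.426, ζ = 0.6911.
2% settling time T_s ≈ 4/(ζω_n) = 4/3.75 = 1.07 s.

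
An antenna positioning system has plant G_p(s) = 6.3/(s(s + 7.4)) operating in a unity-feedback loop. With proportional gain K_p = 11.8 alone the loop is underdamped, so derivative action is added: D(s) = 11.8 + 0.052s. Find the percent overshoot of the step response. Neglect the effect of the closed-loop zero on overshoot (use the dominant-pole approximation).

Forward path: (11.8 + 0.052s)·6.3/(s(s+7.4)). The closed-loop characteristic equation is s² + (7.4 + 6.3·0.052)s + 6.3·11.8 = 0.
That is s² + 7.728s + 74.34 = 0, so ω_n = 8.622 rad/s and ζ = 7.728/(2·8.622) = 0.4481.
%OS = 100·exp(−πζ/√(1−ζ²)) = 20.7%.

20.7%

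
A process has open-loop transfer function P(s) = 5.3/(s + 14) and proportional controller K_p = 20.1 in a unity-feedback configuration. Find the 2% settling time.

T_s ≈ 0.0332 s

Closed-loop transfer function: T(s) = K_p·P(s)/(1 + K_p·P(s)) = 106.5/(s + 14 + 106.5) = 106.5/(s + 120.5).
Time constant τ = 1/120.5 = 0.008297 s, so the 2% settling time is about 4τ = 0.0332 s.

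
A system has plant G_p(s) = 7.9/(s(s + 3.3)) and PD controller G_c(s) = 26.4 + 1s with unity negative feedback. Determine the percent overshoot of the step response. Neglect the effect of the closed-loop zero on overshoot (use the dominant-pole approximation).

Forward path: (26.4 + 1s)·7.9/(s(s+3.3)). The closed-loop characteristic equation is s² + (3.3 + 7.9·1)s + 7.9·26.4 = 0.
That is s² + 11.2s + 208.6 = 0, so ω_n = 14.44 rad/s and ζ = 11.2/(2·14.44) = 0.3878.
%OS = 100·exp(−πζ/√(1−ζ²)) = 26.7%.

26.7%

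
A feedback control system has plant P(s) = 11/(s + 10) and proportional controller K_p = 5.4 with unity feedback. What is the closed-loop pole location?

Closed-loop transfer function: T(s) = K_p·P(s)/(1 + K_p·P(s)) = 59.4/(s + 10 + 59.4) = 59.4/(s + 69.4).
The closed-loop pole is at s = −69.4.

s = -69.4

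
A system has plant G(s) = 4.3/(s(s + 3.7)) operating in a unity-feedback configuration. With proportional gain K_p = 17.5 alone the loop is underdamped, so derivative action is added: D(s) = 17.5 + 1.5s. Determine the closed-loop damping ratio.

ζ = 0.585

Forward path: (17.5 + 1.5s)·4.3/(s(s+3.7)). The closed-loop characteristic equation is s² + (3.7 + 4.3·1.5)s + 4.3·17.5 = 0.
That is s² + 10.15s + 75.25 = 0, so ω_n = 8.675 rad/s and ζ = 10.15/(2·8.675) = 0.585.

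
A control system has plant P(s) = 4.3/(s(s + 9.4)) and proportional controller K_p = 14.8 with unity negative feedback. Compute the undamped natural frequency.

ω_n = 7.98 rad/s

With unity feedback the closed-loop characteristic equation is s² + 9.4s + 14.8·4.3 = s² + 9.4s + 63.64 = 0.
So ω_n² = 63.64 ⇒ ω_n = 7.977 rad/s, and ζ = 9.4/(2ω_n) = 0.589.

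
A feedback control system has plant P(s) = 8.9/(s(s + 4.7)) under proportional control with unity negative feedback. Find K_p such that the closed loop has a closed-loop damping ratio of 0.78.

K_p = 1.02

Closed-loop characteristic equation: s² + 4.7s + K_p·8.9 = 0.
So ω_n = √(8.9K_p) and 2ζω_n = 4.7, giving ζ = 4.7/(2√(8.9K_p)).
Setting ζ = 0.78: √(8.9K_p) = 4.7/(2·0.78) = 3.013, so K_p = 9.077/8.9 = 1.02.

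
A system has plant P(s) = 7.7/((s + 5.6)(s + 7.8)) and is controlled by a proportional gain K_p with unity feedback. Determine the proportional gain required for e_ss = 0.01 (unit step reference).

For a type-0 loop with proportional control, e_ss = 1/(1 + K_p·P(0)).
P(0) = 0.1763. Require 1/(1 + K_p·0.1763) = 0.01, so 1 + 0.1763·K_p = 100.
K_p = (100 − 1)/0.1763 = 562.

K_p = 562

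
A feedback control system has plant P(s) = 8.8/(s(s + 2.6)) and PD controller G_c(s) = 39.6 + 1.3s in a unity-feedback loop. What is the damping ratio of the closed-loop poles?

ζ = 0.376

Forward path: (39.6 + 1.3s)·8.8/(s(s+2.6)). The closed-loop characteristic equation is s² + (2.6 + 8.8·1.3)s + 8.8·39.6 = 0.
That is s² + 14.04s + 348.5 = 0, so ω_n = 18.67 rad/s and ζ = 14.04/(2·18.67) = 0.3761.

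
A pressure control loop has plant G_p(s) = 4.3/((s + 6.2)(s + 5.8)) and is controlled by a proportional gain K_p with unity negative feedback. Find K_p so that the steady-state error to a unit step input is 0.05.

K_p = 159

The loop is type 0, so e_ss(step) = 1/(1 + K_pos) with K_pos = K_p·G_p(0).
G_p(0) = 0.1196. Require 1/(1 + K_p·0.1196) = 0.05, so 1 + 0.1196·K_p = 20.
K_p = (20 − 1)/0.1196 = 159.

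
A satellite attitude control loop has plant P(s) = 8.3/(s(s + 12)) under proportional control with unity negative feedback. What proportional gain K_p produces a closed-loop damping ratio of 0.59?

Closed-loop characteristic equation: s² + 12s + K_p·8.3 = 0.
So ω_n = √(8.3K_p) and 2ζω_n = 12, giving ζ = 12/(2√(8.3K_p)).
Setting ζ = 0.59: √(8.3K_p) = 12/(2·0.59) = 10.17, so K_p = 103.4/8.3 = 12.5.

K_p = 12.5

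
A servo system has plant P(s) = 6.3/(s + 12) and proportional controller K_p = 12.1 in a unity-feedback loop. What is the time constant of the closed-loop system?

τ = 0.0113 s

Closed-loop transfer function: T(s) = K_p·P(s)/(1 + K_p·P(s)) = 76.23/(s + 12 + 76.23) = 76.23/(s + 88.23).
Time constant τ = 1/88.23 = 0.0113 s.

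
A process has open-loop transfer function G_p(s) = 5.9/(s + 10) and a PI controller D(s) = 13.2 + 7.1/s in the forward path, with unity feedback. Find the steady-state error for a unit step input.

The open loop D(s)G_p(s) has a pole at the origin (type 1), so the static position error constant is infinite and e_ss = 1/(1+∞) = 0.

0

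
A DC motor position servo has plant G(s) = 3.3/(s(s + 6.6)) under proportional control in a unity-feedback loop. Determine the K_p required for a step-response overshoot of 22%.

From %OS = 100·exp(−πζ/√(1−ζ²)) = 22%, ζ = −ln(0.22)/√(π²+ln²(0.22)) = 0.4342.
Characteristic equation s² + 6.6s + 3.3K_p = 0 gives ζ = 6.6/(2√(3.3K_p)).
Setting ζ = 0.4342: √(3.3K_p) = 6.6/(2·0.4342) = 7.601, so K_p = 57.77/3.3 = 17.5.

K_p = 17.5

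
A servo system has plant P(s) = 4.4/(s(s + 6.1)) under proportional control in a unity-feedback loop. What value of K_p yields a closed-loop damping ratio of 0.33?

K_p = 19.4

Closed-loop characteristic equation: s² + 6.1s + K_p·4.4 = 0.
So ω_n = √(4.4K_p) and 2ζω_n = 6.1, giving ζ = 6.1/(2√(4.4K_p)).
Setting ζ = 0.33: √(4.4K_p) = 6.1/(2·0.33) = 9.242, so K_p = 85.42/4.4 = 19.4.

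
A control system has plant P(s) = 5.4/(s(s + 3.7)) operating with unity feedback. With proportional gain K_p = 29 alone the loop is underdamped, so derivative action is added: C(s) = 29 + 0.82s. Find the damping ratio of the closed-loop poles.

ζ = 0.325

Forward path: (29 + 0.82s)·5.4/(s(s+3.7)). The closed-loop characteristic equation is s² + (3.7 + 5.4·0.82)s + 5.4·29 = 0.
That is s² + 8.128s + 156.6 = 0, so ω_n = 12.51 rad/s and ζ = 8.128/(2·12.51) = 0.3248.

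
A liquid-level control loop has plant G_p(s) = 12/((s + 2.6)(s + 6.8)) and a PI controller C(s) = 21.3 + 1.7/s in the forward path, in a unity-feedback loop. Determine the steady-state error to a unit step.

The open loop C(s)G_p(s) has a pole at the origin (type 1), so the static position error constant is infinite and e_ss = 1/(1+∞) = 0.

0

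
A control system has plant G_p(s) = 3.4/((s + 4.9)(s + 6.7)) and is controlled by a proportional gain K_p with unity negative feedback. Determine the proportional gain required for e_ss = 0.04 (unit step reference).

For a type-0 loop with proportional control, e_ss = 1/(1 + K_p·G_p(0)).
G_p(0) = 0.1036. Require 1/(1 + K_p·0.1036) = 0.04, so 1 + 0.1036·K_p = 25.
K_p = (25 − 1)/0.1036 = 232.

K_p = 232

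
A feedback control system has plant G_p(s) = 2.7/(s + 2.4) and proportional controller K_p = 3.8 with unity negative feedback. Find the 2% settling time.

T_s ≈ 0.316 s

Closed-loop transfer function: T(s) = K_p·G_p(s)/(1 + K_p·G_p(s)) = 10.26/(s + 2.4 + 10.26) = 10.26/(s + 12.66).
Time constant τ = 1/12.66 = 0.07899 s, so the 2% settling time is about 4τ = 0.316 s.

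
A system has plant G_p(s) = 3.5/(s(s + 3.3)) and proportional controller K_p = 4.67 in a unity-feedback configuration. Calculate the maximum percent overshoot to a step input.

24.6%

From 1 + K_pG_p(s) = 0: s² + 3.3s + 16.34 = 0 ⇒ ω_n = 4.043, ζ = 0.4081.
%OS = 100·exp(−πζ/√(1−ζ²)) = 100·exp(−π·0.4081/√0.8334) = 24.6%.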